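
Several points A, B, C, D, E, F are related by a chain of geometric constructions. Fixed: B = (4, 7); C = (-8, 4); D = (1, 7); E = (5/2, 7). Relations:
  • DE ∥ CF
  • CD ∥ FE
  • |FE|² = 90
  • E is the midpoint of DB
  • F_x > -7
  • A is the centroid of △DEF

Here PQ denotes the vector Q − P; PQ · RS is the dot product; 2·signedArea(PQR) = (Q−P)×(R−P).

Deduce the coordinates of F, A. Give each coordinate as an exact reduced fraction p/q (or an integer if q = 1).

1. F_x = -13/2  [CD ∥ FE ∩ DE ∥ CF]
2. F_y = 4  [CD ∥ FE ∩ DE ∥ CF]
   → F = (-13/2, 4)
3. A_x = -1  [A is the centroid of △DEF]
4. A_y = 6  [A is the centroid of △DEF]
   → A = (-1, 6)

A = (-1, 6)
F = (-13/2, 4)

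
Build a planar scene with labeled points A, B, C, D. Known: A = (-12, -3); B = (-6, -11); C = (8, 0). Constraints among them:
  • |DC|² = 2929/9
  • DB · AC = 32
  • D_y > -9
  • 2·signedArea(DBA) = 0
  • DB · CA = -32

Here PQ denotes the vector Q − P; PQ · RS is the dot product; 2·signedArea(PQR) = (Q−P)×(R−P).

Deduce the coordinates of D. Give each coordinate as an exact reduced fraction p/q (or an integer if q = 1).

D = (-8, -25/3)

1. D_x = -8  [2·signedArea(DBA) = 0 ∩ DB · CA = -32]
2. D_y = -25/3  [2·signedArea(DBA) = 0 ∩ DB · CA = -32]
   → D = (-8, -25/3)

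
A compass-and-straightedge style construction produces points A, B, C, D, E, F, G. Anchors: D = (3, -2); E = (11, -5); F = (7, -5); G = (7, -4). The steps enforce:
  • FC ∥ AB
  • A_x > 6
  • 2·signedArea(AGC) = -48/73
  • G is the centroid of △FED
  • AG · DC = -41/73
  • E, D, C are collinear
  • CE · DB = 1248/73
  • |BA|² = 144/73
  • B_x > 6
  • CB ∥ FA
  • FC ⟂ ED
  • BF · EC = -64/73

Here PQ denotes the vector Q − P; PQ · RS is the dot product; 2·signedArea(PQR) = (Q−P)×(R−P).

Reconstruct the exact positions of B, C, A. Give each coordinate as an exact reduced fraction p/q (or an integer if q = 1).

A = (475/73, -1237/219)
B = (7, -13/3)
C = (547/73, -269/73)

1. C_x = 547/73  [E, D, C are collinear ∩ FC ⟂ ED]
2. C_y = -269/73  [E, D, C are collinear ∩ FC ⟂ ED]
   → C = (547/73, -269/73)
3. A_x = 475/73  [AG · DC = -41/73 ∩ 2·signedArea(AGC) = -48/73]
4. A_y = -1237/219  [AG · DC = -41/73 ∩ 2·signedArea(AGC) = -48/73]
   → A = (475/73, -1237/219)
5. B_x = 7  [BF · EC = -64/73 ∩ CB ∥ FA]
6. B_y = -13/3  [BF · EC = -64/73 ∩ CB ∥ FA]
   → B = (7, -13/3)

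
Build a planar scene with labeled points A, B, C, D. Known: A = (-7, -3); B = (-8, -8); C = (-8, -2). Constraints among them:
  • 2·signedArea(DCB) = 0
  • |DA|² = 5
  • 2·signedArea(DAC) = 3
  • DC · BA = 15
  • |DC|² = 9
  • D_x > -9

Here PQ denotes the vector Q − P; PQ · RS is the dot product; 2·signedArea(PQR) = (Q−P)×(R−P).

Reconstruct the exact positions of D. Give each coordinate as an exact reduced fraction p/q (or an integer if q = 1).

1. D_x = -8  [2·signedArea(DCB) = 0 ∩ DC · BA = 15]
2. D_y = -5  [2·signedArea(DCB) = 0 ∩ DC · BA = 15]
   → D = (-8, -5)

D = (-8, -5)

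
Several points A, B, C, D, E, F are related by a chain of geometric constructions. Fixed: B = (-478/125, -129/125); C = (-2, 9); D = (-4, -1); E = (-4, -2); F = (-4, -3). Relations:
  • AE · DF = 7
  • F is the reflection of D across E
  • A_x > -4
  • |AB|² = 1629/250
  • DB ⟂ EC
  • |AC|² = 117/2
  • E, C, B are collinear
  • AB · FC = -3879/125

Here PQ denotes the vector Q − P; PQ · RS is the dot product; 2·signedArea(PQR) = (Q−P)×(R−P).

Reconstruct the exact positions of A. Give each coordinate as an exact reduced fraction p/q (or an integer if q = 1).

A = (-7/2, 3/2)

1. A_x = -7/2  [AE · DF = 7 ∩ AB · FC = -3879/125]
2. A_y = 3/2  [AE · DF = 7 ∩ AB · FC = -3879/125]
   → A = (-7/2, 3/2)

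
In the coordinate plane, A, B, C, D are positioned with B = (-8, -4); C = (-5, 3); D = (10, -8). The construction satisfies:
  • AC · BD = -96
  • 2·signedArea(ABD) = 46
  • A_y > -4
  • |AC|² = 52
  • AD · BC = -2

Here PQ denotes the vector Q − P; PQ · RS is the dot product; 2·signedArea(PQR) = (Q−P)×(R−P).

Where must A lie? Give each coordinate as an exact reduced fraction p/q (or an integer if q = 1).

1. A_x = -1  [AD · BC = -2 ∩ 2·signedArea(ABD) = 46]
2. A_y = -3  [AD · BC = -2 ∩ 2·signedArea(ABD) = 46]
   → A = (-1, -3)

A = (-1, -3)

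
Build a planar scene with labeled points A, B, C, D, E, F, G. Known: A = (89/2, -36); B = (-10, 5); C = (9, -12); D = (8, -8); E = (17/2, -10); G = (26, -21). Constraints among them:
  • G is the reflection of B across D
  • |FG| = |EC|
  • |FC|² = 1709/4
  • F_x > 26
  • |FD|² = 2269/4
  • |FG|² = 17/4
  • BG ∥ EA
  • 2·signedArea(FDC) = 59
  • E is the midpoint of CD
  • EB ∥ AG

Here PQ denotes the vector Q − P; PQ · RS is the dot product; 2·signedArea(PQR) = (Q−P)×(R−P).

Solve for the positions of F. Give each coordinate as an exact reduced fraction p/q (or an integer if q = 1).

F = (53/2, -23)

1. F_x = 53/2  [line 4·x + 1·y + -83 = 0 ∩ |FD|² = 2269/4]
2. F_y = -23  [line 4·x + 1·y + -83 = 0 ∩ |FD|² = 2269/4]
   → F = (53/2, -23)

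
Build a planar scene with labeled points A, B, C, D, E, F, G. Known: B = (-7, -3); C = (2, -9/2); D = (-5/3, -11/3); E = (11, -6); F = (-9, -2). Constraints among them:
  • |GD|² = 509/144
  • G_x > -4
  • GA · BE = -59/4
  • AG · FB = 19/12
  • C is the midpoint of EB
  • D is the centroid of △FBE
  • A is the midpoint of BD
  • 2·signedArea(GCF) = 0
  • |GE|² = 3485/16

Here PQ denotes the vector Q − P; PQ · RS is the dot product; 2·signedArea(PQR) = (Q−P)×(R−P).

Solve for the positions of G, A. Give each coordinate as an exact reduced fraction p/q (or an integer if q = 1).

1. A_x = -13/3  [A is the midpoint of BD]
2. A_y = -10/3  [A is the midpoint of BD]
   → A = (-13/3, -10/3)
3. G_x = -7/2  [2·signedArea(GCF) = 0 ∩ GA · BE = -59/4]
4. G_y = -13/4  [2·signedArea(GCF) = 0 ∩ GA · BE = -59/4]
   → G = (-7/2, -13/4)

A = (-13/3, -10/3)
G = (-7/2, -13/4)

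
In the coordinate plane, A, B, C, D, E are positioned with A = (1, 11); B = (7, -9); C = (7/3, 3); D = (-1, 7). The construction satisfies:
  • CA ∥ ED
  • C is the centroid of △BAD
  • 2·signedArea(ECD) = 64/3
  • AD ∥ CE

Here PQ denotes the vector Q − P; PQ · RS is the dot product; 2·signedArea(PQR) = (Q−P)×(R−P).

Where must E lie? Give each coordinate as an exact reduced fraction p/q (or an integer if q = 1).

1. E_x = 1/3  [CA ∥ ED ∩ AD ∥ CE]
2. E_y = -1  [CA ∥ ED ∩ AD ∥ CE]
   → E = (1/3, -1)

E = (1/3, -1)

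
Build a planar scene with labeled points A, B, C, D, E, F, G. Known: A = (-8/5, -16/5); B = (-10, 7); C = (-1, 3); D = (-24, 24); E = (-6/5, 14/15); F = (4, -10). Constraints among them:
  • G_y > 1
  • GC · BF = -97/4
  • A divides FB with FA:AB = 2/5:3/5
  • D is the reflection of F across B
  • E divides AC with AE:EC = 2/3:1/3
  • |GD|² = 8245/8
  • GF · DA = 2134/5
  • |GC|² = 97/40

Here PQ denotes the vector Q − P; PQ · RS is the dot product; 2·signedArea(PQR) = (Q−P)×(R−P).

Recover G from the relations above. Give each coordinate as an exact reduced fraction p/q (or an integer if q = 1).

G = (-23/20, 29/20)

1. G_x = -23/20  [line -112/5·x + 136/5·y + -326/5 = 0 ∩ |GD|² = 8245/8]
2. G_y = 29/20  [line -112/5·x + 136/5·y + -326/5 = 0 ∩ |GD|² = 8245/8]
   → G = (-23/20, 29/20)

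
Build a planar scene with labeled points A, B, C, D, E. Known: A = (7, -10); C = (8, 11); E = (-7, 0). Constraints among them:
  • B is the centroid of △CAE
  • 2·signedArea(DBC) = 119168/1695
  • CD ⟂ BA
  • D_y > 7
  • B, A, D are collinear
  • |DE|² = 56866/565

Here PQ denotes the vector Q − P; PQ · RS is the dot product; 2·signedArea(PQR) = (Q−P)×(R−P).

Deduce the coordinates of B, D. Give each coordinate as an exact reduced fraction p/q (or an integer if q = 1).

1. B_x = 8/3  [B is the centroid of △CAE]
2. B_y = 1/3  [B is the centroid of △CAE]
   → B = (8/3, 1/3)
3. D_x = -192/565  [B, A, D are collinear ∩ CD ⟂ BA]
4. D_y = 4239/565  [B, A, D are collinear ∩ CD ⟂ BA]
   → D = (-192/565, 4239/565)

B = (8/3, 1/3)
D = (-192/565, 4239/565)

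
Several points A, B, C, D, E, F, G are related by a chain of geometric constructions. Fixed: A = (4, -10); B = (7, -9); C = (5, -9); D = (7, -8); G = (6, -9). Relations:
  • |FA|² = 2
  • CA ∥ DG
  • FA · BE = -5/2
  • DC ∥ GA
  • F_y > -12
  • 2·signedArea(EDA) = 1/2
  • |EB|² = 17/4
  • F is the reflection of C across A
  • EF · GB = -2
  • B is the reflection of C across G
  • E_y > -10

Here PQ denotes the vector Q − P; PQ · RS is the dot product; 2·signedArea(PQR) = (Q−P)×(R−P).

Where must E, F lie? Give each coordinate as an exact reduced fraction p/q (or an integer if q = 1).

1. F_x = 3  [F is the reflection of C across A]
2. F_y = -11  [F is the reflection of C across A]
   → F = (3, -11)
3. E_x = 5  [2·signedArea(EDA) = 1/2 ∩ EF · GB = -2]
4. E_y = -19/2  [2·signedArea(EDA) = 1/2 ∩ EF · GB = -2]
   → E = (5, -19/2)

E = (5, -19/2)
F = (3, -11)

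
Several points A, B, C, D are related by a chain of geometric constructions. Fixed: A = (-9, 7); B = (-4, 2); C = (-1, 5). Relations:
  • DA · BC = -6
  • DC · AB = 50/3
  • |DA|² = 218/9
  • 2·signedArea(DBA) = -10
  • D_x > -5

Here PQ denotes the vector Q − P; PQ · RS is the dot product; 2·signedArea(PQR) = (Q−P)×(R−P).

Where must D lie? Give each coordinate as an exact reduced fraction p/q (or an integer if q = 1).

1. D_x = -14/3  [DC · AB = 50/3 ∩ 2·signedArea(DBA) = -10]
2. D_y = 14/3  [DC · AB = 50/3 ∩ 2·signedArea(DBA) = -10]
   → D = (-14/3, 14/3)

D = (-14/3, 14/3)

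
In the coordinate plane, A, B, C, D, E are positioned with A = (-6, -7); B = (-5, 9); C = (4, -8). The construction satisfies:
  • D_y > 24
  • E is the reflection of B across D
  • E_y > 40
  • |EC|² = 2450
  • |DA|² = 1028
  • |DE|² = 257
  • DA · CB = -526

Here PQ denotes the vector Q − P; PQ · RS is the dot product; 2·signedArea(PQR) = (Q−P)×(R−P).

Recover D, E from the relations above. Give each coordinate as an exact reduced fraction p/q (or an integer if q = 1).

D = (-4, 25)
E = (-3, 41)

1. D_x = -4  [line 9·x + -17·y + 461 = 0 ∩ |DA|² = 1028]
2. D_y = 25  [line 9·x + -17·y + 461 = 0 ∩ |DA|² = 1028]
   → D = (-4, 25)
3. E_x = -3  [E is the reflection of B across D]
4. E_y = 41  [E is the reflection of B across D]
   → E = (-3, 41)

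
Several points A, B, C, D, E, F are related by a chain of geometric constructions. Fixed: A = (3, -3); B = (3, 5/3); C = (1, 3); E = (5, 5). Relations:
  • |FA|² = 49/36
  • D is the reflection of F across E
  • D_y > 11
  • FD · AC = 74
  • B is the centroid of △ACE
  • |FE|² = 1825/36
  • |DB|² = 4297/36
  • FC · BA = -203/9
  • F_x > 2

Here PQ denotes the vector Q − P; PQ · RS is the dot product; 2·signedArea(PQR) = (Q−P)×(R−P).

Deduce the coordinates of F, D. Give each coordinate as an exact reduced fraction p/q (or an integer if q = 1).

D = (7, 71/6)
F = (3, -11/6)

1. F_y = -11/6  [FC · BA = -203/9]
2. F_x = 3  [|FA|² = 49/36]
   → F = (3, -11/6)
3. D_x = 7  [D is the reflection of F across E]
4. D_y = 71/6  [D is the reflection of F across E]
   → D = (7, 71/6)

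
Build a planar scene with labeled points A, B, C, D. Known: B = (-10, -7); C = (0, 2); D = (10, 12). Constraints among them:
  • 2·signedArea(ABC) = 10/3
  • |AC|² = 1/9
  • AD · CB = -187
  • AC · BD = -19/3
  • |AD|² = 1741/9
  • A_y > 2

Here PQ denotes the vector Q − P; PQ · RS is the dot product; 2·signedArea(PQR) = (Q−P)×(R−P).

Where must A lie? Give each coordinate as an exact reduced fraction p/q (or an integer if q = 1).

A = (0, 7/3)

1. A_x = 0  [AD · CB = -187 ∩ AC · BD = -19/3]
2. A_y = 7/3  [AD · CB = -187 ∩ AC · BD = -19/3]
   → A = (0, 7/3)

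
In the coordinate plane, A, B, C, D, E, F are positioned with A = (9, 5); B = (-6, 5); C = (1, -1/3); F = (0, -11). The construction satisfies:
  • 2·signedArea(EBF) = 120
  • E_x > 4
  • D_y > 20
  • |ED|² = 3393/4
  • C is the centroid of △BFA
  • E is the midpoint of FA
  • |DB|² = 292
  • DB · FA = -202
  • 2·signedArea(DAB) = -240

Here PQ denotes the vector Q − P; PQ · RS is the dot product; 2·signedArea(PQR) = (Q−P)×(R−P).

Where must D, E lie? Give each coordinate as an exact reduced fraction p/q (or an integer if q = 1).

1. D_x = -12  [2·signedArea(DAB) = -240 ∩ DB · FA = -202]
2. D_y = 21  [2·signedArea(DAB) = -240 ∩ DB · FA = -202]
   → D = (-12, 21)
3. E_x = 9/2  [E is the midpoint of FA]
4. E_y = -3  [E is the midpoint of FA]
   → E = (9/2, -3)

D = (-12, 21)
E = (9/2, -3)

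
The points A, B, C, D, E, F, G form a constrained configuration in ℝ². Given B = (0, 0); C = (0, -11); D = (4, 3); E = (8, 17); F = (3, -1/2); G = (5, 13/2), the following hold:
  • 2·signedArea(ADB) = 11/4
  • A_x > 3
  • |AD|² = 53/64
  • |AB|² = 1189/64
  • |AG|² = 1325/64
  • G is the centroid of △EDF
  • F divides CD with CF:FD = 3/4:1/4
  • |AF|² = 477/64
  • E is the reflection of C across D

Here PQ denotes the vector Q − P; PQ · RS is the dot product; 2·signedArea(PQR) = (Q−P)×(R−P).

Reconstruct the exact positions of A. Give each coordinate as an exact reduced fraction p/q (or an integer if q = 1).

1. A_x = 15/4  [line 3·x + -4·y + -11/4 = 0 ∩ |AB|² = 1189/64]
2. A_y = 17/8  [line 3·x + -4·y + -11/4 = 0 ∩ |AB|² = 1189/64]
   → A = (15/4, 17/8)

A = (15/4, 17/8)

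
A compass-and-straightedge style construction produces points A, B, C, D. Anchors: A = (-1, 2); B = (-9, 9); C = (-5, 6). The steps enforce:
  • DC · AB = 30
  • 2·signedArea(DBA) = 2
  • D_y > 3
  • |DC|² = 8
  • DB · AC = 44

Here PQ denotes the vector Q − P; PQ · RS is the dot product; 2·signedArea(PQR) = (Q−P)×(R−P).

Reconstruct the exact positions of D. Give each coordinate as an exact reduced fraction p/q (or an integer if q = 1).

1. D_x = -3  [DB · AC = 44 ∩ 2·signedArea(DBA) = 2]
2. D_y = 4  [DB · AC = 44 ∩ 2·signedArea(DBA) = 2]
   → D = (-3, 4)

D = (-3, 4)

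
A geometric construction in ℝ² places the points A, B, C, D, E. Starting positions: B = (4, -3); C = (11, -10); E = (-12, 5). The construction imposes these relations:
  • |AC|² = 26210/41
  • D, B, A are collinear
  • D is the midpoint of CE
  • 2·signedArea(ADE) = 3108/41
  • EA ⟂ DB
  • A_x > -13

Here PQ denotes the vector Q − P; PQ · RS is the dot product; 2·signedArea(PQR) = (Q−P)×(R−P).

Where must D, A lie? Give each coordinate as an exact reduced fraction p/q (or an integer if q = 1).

A = (-520/41, -47/41)
D = (-1/2, -5/2)

1. D_x = -1/2  [D is the midpoint of CE]
2. D_y = -5/2  [D is the midpoint of CE]
   → D = (-1/2, -5/2)
3. A_x = -520/41  [D, B, A are collinear ∩ EA ⟂ DB]
4. A_y = -47/41  [D, B, A are collinear ∩ EA ⟂ DB]
   → A = (-520/41, -47/41)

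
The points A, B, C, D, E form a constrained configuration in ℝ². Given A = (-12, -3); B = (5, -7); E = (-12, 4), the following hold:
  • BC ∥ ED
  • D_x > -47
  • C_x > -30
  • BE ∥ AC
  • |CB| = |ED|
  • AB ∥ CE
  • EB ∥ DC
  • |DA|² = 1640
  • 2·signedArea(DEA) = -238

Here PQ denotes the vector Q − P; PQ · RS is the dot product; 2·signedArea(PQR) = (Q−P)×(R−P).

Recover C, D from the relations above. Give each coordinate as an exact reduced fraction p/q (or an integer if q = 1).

1. C_x = -29  [AB ∥ CE ∩ BE ∥ AC]
2. C_y = 8  [AB ∥ CE ∩ BE ∥ AC]
   → C = (-29, 8)
3. D_x = -46  [EB ∥ DC ∩ BC ∥ ED]
4. D_y = 19  [EB ∥ DC ∩ BC ∥ ED]
   → D = (-46, 19)

C = (-29, 8)
D = (-46, 19)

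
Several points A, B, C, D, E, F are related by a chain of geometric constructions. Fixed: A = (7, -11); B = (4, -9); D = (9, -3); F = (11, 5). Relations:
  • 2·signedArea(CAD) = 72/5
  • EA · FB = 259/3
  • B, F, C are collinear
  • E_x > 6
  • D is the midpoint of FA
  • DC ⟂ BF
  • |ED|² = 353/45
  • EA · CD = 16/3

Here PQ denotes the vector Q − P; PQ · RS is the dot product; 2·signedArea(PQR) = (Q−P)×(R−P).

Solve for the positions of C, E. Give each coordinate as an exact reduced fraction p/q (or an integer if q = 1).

C = (37/5, -11/5)
E = (34/5, -71/15)

1. C_x = 37/5  [B, F, C are collinear ∩ DC ⟂ BF]
2. C_y = -11/5  [B, F, C are collinear ∩ DC ⟂ BF]
   → C = (37/5, -11/5)
3. E_x = 34/5  [EA · CD = 16/3 ∩ EA · FB = 259/3]
4. E_y = -71/15  [EA · CD = 16/3 ∩ EA · FB = 259/3]
   → E = (34/5, -71/15)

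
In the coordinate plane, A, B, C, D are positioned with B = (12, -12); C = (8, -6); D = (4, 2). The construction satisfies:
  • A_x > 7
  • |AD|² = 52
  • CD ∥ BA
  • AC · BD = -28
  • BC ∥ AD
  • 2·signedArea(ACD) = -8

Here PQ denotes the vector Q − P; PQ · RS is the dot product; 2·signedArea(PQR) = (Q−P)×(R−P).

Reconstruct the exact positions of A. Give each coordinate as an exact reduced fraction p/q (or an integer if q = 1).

1. A_x = 8  [BC ∥ AD ∩ CD ∥ BA]
2. A_y = -4  [BC ∥ AD ∩ CD ∥ BA]
   → A = (8, -4)

A = (8, -4)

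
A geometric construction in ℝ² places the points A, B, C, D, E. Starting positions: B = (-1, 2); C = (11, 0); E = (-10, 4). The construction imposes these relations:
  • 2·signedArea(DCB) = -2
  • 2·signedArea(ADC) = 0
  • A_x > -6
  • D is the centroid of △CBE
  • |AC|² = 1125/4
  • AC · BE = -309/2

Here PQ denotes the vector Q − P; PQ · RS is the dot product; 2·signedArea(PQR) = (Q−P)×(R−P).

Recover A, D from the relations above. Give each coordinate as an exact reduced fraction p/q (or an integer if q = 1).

A = (-11/2, 3)
D = (0, 2)

1. D_x = 0  [D is the centroid of △CBE]
2. D_y = 2  [D is the centroid of △CBE]
   → D = (0, 2)
3. A_x = -11/2  [2·signedArea(ADC) = 0 ∩ AC · BE = -309/2]
4. A_y = 3  [2·signedArea(ADC) = 0 ∩ AC · BE = -309/2]
   → A = (-11/2, 3)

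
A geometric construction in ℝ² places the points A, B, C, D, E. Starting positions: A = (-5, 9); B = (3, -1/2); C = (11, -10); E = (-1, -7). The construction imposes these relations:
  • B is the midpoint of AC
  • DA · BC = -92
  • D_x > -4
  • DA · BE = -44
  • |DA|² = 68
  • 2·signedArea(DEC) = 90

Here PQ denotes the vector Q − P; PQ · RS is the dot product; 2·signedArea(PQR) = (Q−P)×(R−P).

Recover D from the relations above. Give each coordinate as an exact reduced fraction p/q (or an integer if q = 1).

1. D_x = -3  [DA · BC = -92 ∩ DA · BE = -44]
2. D_y = 1  [DA · BC = -92 ∩ DA · BE = -44]
   → D = (-3, 1)

D = (-3, 1)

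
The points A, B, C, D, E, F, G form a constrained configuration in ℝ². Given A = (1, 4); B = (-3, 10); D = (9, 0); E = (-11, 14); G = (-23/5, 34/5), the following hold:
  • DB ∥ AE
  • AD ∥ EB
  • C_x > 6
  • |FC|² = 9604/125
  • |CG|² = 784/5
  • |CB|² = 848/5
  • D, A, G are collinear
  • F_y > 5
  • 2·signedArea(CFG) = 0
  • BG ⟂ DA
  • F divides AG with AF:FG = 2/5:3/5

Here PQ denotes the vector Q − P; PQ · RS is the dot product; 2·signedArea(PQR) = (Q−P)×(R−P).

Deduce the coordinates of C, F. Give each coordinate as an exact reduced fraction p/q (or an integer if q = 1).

1. F_x = -31/25  [F divides AG with AF:FG = 2/5:3/5]
2. F_y = 128/25  [F divides AG with AF:FG = 2/5:3/5]
   → F = (-31/25, 128/25)
3. C_x = 33/5  [line -42/25·x + -84/25·y + 378/25 = 0 ∩ |CG|² = 784/5]
4. C_y = 6/5  [line -42/25·x + -84/25·y + 378/25 = 0 ∩ |CG|² = 784/5]
   → C = (33/5, 6/5)

C = (33/5, 6/5)
F = (-31/25, 128/25)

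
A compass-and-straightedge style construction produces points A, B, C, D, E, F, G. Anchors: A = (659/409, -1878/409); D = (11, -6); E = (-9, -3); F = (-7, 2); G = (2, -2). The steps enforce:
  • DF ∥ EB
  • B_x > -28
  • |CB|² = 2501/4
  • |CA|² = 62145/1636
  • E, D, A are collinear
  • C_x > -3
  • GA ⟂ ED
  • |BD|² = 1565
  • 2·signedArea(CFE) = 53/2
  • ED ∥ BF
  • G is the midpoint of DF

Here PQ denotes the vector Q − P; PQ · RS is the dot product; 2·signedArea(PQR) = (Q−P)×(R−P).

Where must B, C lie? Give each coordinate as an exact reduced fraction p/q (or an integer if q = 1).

1. B_x = -27  [ED ∥ BF ∩ DF ∥ EB]
2. B_y = 5  [ED ∥ BF ∩ DF ∥ EB]
   → B = (-27, 5)
3. C_x = -5/2  [line 5·x + -2·y + 25/2 = 0 ∩ |CA|² = 62145/1636]
4. C_y = 0  [line 5·x + -2·y + 25/2 = 0 ∩ |CA|² = 62145/1636]
   → C = (-5/2, 0)

B = (-27, 5)
C = (-5/2, 0)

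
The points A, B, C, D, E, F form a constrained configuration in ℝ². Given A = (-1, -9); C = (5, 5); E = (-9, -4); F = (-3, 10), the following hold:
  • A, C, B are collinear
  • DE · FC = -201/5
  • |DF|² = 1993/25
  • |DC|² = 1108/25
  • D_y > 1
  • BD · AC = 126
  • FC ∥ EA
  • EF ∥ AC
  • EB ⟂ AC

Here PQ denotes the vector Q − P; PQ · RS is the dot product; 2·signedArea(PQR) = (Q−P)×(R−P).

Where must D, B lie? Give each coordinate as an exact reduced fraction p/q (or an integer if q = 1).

B = (-25/58, -445/58)
D = (-3/5, 7/5)

1. B_x = -25/58  [A, C, B are collinear ∩ EB ⟂ AC]
2. B_y = -445/58  [A, C, B are collinear ∩ EB ⟂ AC]
   → B = (-25/58, -445/58)
3. D_x = -3/5  [DE · FC = -201/5 ∩ BD · AC = 126]
4. D_y = 7/5  [DE · FC = -201/5 ∩ BD · AC = 126]
   → D = (-3/5, 7/5)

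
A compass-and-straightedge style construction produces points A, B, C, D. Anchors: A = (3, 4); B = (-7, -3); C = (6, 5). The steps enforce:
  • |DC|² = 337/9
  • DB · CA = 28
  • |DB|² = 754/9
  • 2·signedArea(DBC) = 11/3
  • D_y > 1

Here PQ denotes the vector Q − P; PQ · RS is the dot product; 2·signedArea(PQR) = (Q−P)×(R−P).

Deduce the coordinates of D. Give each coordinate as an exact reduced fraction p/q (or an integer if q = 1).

D = (2/3, 2)

1. D_x = 2/3  [DB · CA = 28 ∩ 2·signedArea(DBC) = 11/3]
2. D_y = 2  [DB · CA = 28 ∩ 2·signedArea(DBC) = 11/3]
   → D = (2/3, 2)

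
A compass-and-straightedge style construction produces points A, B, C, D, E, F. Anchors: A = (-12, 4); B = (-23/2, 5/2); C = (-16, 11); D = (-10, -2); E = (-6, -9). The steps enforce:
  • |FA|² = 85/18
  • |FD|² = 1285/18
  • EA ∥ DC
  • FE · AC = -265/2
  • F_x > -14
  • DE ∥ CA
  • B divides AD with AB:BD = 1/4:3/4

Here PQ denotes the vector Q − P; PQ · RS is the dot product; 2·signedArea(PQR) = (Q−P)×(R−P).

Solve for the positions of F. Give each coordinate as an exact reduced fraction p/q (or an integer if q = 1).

1. F_x = -79/6  [line 4·x + -7·y + 187/2 = 0 ∩ |FD|² = 1285/18]
2. F_y = 35/6  [line 4·x + -7·y + 187/2 = 0 ∩ |FD|² = 1285/18]
   → F = (-79/6, 35/6)

F = (-79/6, 35/6)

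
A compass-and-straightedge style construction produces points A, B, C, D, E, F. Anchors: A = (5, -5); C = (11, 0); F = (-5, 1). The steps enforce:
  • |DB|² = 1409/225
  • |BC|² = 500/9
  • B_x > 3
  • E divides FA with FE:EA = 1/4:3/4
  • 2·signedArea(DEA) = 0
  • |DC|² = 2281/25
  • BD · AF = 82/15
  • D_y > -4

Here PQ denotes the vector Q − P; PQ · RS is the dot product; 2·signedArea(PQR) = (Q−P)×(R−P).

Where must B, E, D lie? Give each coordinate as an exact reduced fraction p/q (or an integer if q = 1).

B = (11/3, -4/3)
D = (2, -16/5)
E = (-5/2, -1/2)

1. E_x = -5/2  [E divides FA with FE:EA = 1/4:3/4]
2. E_y = -1/2  [E divides FA with FE:EA = 1/4:3/4]
   → E = (-5/2, -1/2)
3. D_x = 2  [line 9/2·x + 15/2·y + 15 = 0 ∩ |DC|² = 2281/25]
4. D_y = -16/5  [line 9/2·x + 15/2·y + 15 = 0 ∩ |DC|² = 2281/25]
   → D = (2, -16/5)
5. B_x = 11/3  [line 10·x + -6·y + -134/3 = 0 ∩ |DB|² = 1409/225]
6. B_y = -4/3  [line 10·x + -6·y + -134/3 = 0 ∩ |DB|² = 1409/225]
   → B = (11/3, -4/3)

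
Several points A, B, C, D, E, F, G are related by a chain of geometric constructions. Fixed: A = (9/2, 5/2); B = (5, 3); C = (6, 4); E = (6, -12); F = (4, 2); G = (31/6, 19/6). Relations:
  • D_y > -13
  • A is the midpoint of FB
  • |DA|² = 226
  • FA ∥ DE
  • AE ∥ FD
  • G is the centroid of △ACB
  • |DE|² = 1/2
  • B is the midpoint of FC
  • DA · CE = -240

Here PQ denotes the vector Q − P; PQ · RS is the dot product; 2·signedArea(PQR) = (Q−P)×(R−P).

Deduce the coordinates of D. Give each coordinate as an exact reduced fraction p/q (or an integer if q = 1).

D = (11/2, -25/2)

1. D_x = 11/2  [FA ∥ DE ∩ AE ∥ FD]
2. D_y = -25/2  [FA ∥ DE ∩ AE ∥ FD]
   → D = (11/2, -25/2)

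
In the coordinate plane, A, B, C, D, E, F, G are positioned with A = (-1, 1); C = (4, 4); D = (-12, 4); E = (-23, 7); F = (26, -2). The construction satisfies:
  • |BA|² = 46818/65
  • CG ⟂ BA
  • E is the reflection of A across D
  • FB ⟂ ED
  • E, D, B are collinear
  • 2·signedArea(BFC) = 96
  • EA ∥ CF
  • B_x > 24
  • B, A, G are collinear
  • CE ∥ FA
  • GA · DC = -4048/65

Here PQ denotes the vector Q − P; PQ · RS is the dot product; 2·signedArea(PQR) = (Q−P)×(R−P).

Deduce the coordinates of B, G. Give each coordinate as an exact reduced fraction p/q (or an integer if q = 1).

B = (1618/65, -394/65)
G = (188/65, -4/65)

1. B_x = 1618/65  [E, D, B are collinear ∩ FB ⟂ ED]
2. B_y = -394/65  [E, D, B are collinear ∩ FB ⟂ ED]
   → B = (1618/65, -394/65)
3. G_x = 188/65  [B, A, G are collinear ∩ CG ⟂ BA]
4. G_y = -4/65  [B, A, G are collinear ∩ CG ⟂ BA]
   → G = (188/65, -4/65)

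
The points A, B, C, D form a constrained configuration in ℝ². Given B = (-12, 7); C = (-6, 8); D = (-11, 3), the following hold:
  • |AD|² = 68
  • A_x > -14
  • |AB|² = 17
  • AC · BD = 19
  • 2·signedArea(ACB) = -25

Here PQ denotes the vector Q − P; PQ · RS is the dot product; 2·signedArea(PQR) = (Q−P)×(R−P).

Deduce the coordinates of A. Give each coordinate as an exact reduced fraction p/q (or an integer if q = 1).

1. A_x = -13  [2·signedArea(ACB) = -25 ∩ AC · BD = 19]
2. A_y = 11  [2·signedArea(ACB) = -25 ∩ AC · BD = 19]
   → A = (-13, 11)

A = (-13, 11)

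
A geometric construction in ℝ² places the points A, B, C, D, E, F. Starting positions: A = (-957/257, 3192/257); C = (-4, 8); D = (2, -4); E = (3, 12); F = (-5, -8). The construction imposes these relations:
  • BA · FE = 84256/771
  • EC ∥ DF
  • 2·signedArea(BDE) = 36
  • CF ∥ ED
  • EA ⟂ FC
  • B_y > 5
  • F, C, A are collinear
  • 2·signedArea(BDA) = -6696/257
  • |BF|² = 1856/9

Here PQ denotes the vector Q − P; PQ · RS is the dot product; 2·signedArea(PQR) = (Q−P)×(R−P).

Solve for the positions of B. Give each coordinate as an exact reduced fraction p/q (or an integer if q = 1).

B = (1/3, 16/3)

1. B_x = 1/3  [2·signedArea(BDE) = 36 ∩ BA · FE = 84256/771]
2. B_y = 16/3  [2·signedArea(BDE) = 36 ∩ BA · FE = 84256/771]
   → B = (1/3, 16/3)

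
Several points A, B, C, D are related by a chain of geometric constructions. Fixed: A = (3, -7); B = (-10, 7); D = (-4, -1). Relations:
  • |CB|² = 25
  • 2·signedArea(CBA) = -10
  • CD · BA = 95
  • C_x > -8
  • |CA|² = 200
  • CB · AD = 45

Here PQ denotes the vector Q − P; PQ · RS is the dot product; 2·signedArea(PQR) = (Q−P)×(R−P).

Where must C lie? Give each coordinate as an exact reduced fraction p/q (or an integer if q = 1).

1. C_x = -7  [CD · BA = 95 ∩ CB · AD = 45]
2. C_y = 3  [CD · BA = 95 ∩ CB · AD = 45]
   → C = (-7, 3)

C = (-7, 3)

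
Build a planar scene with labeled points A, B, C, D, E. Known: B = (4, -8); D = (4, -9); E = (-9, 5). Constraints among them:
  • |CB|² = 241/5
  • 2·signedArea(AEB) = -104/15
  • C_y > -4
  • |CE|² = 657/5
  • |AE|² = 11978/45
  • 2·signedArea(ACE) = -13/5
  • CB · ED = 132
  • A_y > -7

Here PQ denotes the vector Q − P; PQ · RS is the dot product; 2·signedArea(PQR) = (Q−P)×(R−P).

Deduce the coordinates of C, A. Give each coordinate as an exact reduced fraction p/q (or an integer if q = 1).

1. C_x = -6/5  [line -13·x + 14·y + 32 = 0 ∩ |CE|² = 657/5]
2. C_y = -17/5  [line -13·x + 14·y + 32 = 0 ∩ |CE|² = 657/5]
   → C = (-6/5, -17/5)
3. A_x = 34/15  [2·signedArea(ACE) = -13/5 ∩ 2·signedArea(AEB) = -104/15]
4. A_y = -34/5  [2·signedArea(ACE) = -13/5 ∩ 2·signedArea(AEB) = -104/15]
   → A = (34/15, -34/5)

A = (34/15, -34/5)
C = (-6/5, -17/5)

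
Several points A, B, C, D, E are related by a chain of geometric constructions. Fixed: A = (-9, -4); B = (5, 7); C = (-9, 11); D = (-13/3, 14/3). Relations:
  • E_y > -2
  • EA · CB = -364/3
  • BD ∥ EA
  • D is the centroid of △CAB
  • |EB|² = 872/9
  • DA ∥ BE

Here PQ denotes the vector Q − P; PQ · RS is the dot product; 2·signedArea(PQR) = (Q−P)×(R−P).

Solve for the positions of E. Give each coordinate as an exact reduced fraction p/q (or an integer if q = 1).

1. E_x = 1/3  [BD ∥ EA ∩ DA ∥ BE]
2. E_y = -5/3  [BD ∥ EA ∩ DA ∥ BE]
   → E = (1/3, -5/3)

E = (1/3, -5/3)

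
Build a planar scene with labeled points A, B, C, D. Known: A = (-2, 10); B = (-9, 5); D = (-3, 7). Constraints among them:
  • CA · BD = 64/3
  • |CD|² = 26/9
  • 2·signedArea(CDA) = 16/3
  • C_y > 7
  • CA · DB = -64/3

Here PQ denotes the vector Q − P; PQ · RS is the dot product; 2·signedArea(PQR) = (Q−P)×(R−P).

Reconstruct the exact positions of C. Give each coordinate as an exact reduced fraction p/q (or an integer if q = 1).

1. C_x = -14/3  [CA · BD = 64/3 ∩ 2·signedArea(CDA) = 16/3]
2. C_y = 22/3  [CA · BD = 64/3 ∩ 2·signedArea(CDA) = 16/3]
   → C = (-14/3, 22/3)

C = (-14/3, 22/3)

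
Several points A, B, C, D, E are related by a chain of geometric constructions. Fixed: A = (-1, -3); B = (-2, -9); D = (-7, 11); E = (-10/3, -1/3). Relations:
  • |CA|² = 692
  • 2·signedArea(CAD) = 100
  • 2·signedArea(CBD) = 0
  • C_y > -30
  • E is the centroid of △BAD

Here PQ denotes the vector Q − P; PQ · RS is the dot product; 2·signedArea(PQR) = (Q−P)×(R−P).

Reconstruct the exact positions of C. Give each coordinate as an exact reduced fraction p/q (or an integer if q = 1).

C = (3, -29)

1. C_x = 3  [2·signedArea(CBD) = 0 ∩ 2·signedArea(CAD) = 100]
2. C_y = -29  [2·signedArea(CBD) = 0 ∩ 2·signedArea(CAD) = 100]
   → C = (3, -29)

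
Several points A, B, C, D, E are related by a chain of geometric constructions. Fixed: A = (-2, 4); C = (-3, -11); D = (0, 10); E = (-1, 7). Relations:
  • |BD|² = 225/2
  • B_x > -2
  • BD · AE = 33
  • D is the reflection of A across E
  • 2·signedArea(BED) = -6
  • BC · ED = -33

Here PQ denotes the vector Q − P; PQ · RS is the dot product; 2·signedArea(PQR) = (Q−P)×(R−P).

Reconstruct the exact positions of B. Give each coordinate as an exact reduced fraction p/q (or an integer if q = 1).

1. B_x = -3/2  [2·signedArea(BED) = -6 ∩ BC · ED = -33]
2. B_y = -1/2  [2·signedArea(BED) = -6 ∩ BC · ED = -33]
   → B = (-3/2, -1/2)

B = (-3/2, -1/2)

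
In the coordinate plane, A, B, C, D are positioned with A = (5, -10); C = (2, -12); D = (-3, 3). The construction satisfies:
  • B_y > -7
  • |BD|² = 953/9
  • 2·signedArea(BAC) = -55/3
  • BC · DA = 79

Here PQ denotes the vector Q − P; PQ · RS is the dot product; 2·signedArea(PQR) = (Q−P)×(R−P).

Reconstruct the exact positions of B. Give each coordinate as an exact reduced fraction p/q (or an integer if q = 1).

B = (4/3, -19/3)

1. B_x = 4/3  [2·signedArea(BAC) = -55/3 ∩ BC · DA = 79]
2. B_y = -19/3  [2·signedArea(BAC) = -55/3 ∩ BC · DA = 79]
   → B = (4/3, -19/3)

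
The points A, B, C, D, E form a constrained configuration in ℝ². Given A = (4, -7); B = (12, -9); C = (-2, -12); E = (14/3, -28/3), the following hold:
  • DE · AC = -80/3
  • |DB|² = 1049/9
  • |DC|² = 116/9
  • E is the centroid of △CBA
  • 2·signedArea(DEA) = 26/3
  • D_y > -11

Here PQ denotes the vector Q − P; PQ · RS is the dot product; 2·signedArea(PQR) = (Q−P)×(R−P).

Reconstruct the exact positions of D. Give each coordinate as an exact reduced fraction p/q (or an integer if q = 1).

1. D_x = 4/3  [2·signedArea(DEA) = 26/3 ∩ DE · AC = -80/3]
2. D_y = -32/3  [2·signedArea(DEA) = 26/3 ∩ DE · AC = -80/3]
   → D = (4/3, -32/3)

D = (4/3, -32/3)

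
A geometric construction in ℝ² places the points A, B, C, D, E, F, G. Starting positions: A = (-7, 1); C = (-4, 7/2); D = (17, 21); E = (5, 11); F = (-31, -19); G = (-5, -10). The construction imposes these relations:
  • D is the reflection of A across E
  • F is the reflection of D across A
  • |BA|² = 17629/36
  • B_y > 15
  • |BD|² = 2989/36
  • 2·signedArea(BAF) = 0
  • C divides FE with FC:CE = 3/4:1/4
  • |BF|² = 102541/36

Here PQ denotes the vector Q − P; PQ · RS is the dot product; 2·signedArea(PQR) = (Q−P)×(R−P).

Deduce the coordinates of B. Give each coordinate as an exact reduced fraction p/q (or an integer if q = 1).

1. B_x = 10  [line 20·x + -24·y + 164 = 0 ∩ |BF|² = 102541/36]
2. B_y = 91/6  [line 20·x + -24·y + 164 = 0 ∩ |BF|² = 102541/36]
   → B = (10, 91/6)

B = (10, 91/6)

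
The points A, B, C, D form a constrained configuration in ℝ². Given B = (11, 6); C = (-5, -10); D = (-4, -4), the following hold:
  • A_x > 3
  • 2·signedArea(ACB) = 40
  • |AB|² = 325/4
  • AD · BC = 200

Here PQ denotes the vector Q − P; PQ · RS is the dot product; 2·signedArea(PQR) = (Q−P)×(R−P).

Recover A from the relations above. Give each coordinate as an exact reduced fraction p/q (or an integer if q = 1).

1. A_x = 7/2  [2·signedArea(ACB) = 40 ∩ AD · BC = 200]
2. A_y = 1  [2·signedArea(ACB) = 40 ∩ AD · BC = 200]
   → A = (7/2, 1)

A = (7/2, 1)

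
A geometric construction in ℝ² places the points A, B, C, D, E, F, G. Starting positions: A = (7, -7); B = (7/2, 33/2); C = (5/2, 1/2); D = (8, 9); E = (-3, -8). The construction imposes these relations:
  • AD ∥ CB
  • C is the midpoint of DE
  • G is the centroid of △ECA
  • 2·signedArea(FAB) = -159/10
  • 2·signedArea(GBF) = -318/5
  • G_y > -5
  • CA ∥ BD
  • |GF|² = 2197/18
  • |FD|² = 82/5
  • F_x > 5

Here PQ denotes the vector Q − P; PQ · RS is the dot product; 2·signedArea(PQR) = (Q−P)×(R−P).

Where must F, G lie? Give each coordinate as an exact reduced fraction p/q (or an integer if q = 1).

1. F_x = 29/5  [line -47/2·x + -7/2·y + 1559/10 = 0 ∩ |FD|² = 82/5]
2. F_y = 28/5  [line -47/2·x + -7/2·y + 1559/10 = 0 ∩ |FD|² = 82/5]
   → F = (29/5, 28/5)
3. G_x = 13/6  [G is the centroid of △ECA]
4. G_y = -29/6  [G is the centroid of △ECA]
   → G = (13/6, -29/6)

F = (29/5, 28/5)
G = (13/6, -29/6)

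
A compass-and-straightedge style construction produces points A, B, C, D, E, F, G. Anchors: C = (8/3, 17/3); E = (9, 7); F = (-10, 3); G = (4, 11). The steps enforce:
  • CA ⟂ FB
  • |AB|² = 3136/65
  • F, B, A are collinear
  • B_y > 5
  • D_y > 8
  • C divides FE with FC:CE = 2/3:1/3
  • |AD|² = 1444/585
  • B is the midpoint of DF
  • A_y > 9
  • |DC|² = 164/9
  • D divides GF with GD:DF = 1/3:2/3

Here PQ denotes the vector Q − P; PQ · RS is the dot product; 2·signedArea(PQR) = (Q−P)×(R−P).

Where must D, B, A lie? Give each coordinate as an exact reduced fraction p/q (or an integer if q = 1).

1. D_x = -2/3  [D divides GF with GD:DF = 1/3:2/3]
2. D_y = 25/3  [D divides GF with GD:DF = 1/3:2/3]
   → D = (-2/3, 25/3)
3. B_x = -16/3  [B is the midpoint of DF]
4. B_y = 17/3  [B is the midpoint of DF]
   → B = (-16/3, 17/3)
5. A_x = 136/195  [F, B, A are collinear ∩ CA ⟂ FB]
6. A_y = 1777/195  [F, B, A are collinear ∩ CA ⟂ FB]
   → A = (136/195, 1777/195)

A = (136/195, 1777/195)
B = (-16/3, 17/3)
D = (-2/3, 25/3)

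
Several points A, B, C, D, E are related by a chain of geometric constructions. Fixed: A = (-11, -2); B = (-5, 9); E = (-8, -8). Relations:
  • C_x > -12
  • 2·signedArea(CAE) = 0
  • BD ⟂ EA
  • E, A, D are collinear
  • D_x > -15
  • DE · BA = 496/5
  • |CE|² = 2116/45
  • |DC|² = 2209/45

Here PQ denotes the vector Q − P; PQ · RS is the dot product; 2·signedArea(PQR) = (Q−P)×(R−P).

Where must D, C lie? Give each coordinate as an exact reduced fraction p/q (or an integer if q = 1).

C = (-166/15, -28/15)
D = (-71/5, 22/5)

1. D_x = -71/5  [E, A, D are collinear ∩ BD ⟂ EA]
2. D_y = 22/5  [E, A, D are collinear ∩ BD ⟂ EA]
   → D = (-71/5, 22/5)
3. C_x = -166/15  [line 6·x + 3·y + 72 = 0 ∩ |DC|² = 2209/45]
4. C_y = -28/15  [line 6·x + 3·y + 72 = 0 ∩ |DC|² = 2209/45]
   → C = (-166/15, -28/15)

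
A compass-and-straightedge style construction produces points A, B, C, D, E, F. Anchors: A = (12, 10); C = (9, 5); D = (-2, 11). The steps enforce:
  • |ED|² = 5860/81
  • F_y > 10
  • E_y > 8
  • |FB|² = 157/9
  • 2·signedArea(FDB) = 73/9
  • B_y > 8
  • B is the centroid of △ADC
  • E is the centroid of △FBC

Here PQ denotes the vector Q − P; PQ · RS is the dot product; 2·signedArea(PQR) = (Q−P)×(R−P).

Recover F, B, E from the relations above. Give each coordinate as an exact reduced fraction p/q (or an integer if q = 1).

1. B_x = 19/3  [B is the centroid of △ADC]
2. B_y = 26/3  [B is the centroid of △ADC]
   → B = (19/3, 26/3)
3. F_x = 8/3  [line 7/3·x + 25/3·y + -856/9 = 0 ∩ |FB|² = 157/9]
4. F_y = 32/3  [line 7/3·x + 25/3·y + -856/9 = 0 ∩ |FB|² = 157/9]
   → F = (8/3, 32/3)
5. E_x = 6  [E is the centroid of △FBC]
6. E_y = 73/9  [E is the centroid of △FBC]
   → E = (6, 73/9)

B = (19/3, 26/3)
E = (6, 73/9)
F = (8/3, 32/3)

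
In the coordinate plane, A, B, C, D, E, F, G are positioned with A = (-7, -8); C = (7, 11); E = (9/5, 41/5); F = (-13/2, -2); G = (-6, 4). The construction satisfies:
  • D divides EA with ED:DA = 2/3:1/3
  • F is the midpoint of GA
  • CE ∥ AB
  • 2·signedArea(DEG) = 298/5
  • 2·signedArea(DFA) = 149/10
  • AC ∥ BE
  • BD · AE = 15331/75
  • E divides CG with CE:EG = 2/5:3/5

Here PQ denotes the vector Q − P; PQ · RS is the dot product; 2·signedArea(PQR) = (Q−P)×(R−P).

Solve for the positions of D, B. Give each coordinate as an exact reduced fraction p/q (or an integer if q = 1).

1. D_x = -61/15  [D divides EA with ED:DA = 2/3:1/3]
2. D_y = -13/5  [D divides EA with ED:DA = 2/3:1/3]
   → D = (-61/15, -13/5)
3. B_x = -61/5  [AC ∥ BE ∩ CE ∥ AB]
4. B_y = -54/5  [AC ∥ BE ∩ CE ∥ AB]
   → B = (-61/5, -54/5)

B = (-61/5, -54/5)
D = (-61/15, -13/5)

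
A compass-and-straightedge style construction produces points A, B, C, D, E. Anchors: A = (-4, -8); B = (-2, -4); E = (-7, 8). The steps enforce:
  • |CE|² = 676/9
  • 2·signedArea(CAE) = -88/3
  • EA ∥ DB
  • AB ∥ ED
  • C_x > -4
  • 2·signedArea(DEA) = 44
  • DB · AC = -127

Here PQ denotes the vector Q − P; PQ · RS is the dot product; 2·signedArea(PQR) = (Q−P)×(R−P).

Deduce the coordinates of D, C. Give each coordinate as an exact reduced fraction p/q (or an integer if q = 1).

1. D_x = -5  [EA ∥ DB ∩ AB ∥ ED]
2. D_y = 12  [EA ∥ DB ∩ AB ∥ ED]
   → D = (-5, 12)
3. C_x = -11/3  [2·signedArea(CAE) = -88/3 ∩ DB · AC = -127]
4. C_y = 0  [2·signedArea(CAE) = -88/3 ∩ DB · AC = -127]
   → C = (-11/3, 0)

C = (-11/3, 0)
D = (-5, 12)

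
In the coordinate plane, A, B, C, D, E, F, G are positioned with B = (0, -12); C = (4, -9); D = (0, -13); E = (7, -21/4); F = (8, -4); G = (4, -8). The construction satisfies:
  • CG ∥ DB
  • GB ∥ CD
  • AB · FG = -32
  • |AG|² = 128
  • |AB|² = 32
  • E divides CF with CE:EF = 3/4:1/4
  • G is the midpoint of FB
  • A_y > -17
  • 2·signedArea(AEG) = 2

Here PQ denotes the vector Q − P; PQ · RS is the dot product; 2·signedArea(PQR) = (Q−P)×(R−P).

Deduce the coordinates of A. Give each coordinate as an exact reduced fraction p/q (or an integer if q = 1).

1. A_x = -4  [2·signedArea(AEG) = 2 ∩ AB · FG = -32]
2. A_y = -16  [2·signedArea(AEG) = 2 ∩ AB · FG = -32]
   → A = (-4, -16)

A = (-4, -16)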